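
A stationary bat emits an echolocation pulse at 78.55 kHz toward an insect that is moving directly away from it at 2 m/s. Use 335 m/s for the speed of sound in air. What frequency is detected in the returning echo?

The insect first receives the wave as a moving observer: f₁ = f₀ · (v − u)/v = 78.55 × (335 − 2)/335 ≈ 78.1 kHz.
On reflection it acts as a source moving away from the stationary detector: f₂ = f₁ · v/(v + u) = 78.1 × 335/337 ≈ 77.6 kHz.

77.6 kHz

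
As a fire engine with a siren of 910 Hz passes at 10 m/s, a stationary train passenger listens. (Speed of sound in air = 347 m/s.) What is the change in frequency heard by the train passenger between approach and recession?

Approaching: f₁ = f · v/(v − v_s) = 910 × 347/337 ≈ 937.0 Hz.
Receding: f₂ = f · v/(v + v_s) = 910 × 347/357 ≈ 884.5 Hz.
Drop: f₁ − f₂ = 2f·v·v_s/(v² − v_s²) = 2 × 910 × 347 × 10/(347² − 10²) ≈ 52.5 Hz.

52.5 Hz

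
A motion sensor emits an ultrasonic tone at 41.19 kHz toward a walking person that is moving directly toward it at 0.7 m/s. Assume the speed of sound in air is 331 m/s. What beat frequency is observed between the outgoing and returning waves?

At the walking person (a moving observer), f₁ = f₀ · (v + u)/v = 41.19 × 331.7/331 ≈ 41.2771 kHz.
The reflection then acts as a moving source: f₂ = f₁ · v/(v − u) ≈ 41.3646 kHz.
Beat frequency (with f₀ = 41190 Hz): |f₂ − f₀| = 2u·f₀/(v − u) = 2 × 0.7 × 41190/330.3 ≈ 175 Hz.

175 Hz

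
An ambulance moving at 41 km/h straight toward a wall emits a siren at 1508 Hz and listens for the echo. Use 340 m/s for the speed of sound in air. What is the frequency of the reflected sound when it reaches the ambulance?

41 km/h = 11.39 m/s.
The wall receives the sound from a moving source: f₁ = f₀ · v/(v − v_e) = 1508 × 340/328.61 ≈ 1560 Hz.
On the return leg the ambulance is a moving observer: f₂ = f₁ · (v + v_e)/v = 1560 × 351.39/340 ≈ 1613 Hz.
Equivalently f₂ = f₀ · (v + v_e)/(v − v_e).

1613 Hz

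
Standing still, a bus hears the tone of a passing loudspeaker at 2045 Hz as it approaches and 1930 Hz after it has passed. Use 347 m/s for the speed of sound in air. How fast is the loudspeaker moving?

f₁/f₂ = (v + v_s)/(v − v_s), so v_s = v · (f₁ − f₂)/(f₁ + f₂).
v_s = 347 × (2045 − 1930)/(2045 + 1930) = 347 × 115/3975 ≈ 10.0 m/s.

10.0 m/s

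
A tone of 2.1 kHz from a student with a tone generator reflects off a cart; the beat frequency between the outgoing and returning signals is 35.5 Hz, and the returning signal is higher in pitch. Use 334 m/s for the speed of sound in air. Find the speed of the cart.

2.80 m/s

Double Doppler shift off a moving reflector: f₂ = f₀ · (v + u)/(v − u) (u > 0 toward emitter).
Returning signal is higher, so f₂ = f₀ + Δf = 2100 + 35.5 = 2135.5 Hz.
Rearranging, u = v · (f₂ − f₀)/(f₂ + f₀) = 334 × 35.5/4235.5 ≈ 2.80 m/s.
So the cart is moving at 2.80 m/s toward the emitter.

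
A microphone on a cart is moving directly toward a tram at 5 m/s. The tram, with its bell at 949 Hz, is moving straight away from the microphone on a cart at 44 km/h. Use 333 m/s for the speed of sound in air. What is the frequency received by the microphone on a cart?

44 km/h = 12.22 m/s.
General Doppler shift: f' = f · (v + v_o)/(v + v_s).
f' = 949 × (333 + 5)/(333 + 12.22) = 949 × 338/345.22 ≈ 929 Hz.

929 Hz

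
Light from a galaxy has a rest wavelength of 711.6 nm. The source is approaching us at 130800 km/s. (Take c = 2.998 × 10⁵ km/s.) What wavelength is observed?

β = v/c = 130800/299800 = 0.4363.
Relativistic Doppler for wavelength: λ' = λ₀ · √((1 − β)/(1 + β)).
λ' = 711.6 × √(0.5637/1.4363) = 711.6 × 0.62648 ≈ 445.8 nm.

445.8 nm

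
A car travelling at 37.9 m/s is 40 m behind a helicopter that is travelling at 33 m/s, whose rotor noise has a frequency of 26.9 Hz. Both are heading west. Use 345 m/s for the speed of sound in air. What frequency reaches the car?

The car is behind, so the helicopter is moving away from it while the car is moving toward the helicopter.
With source receding and observer approaching, f' = f · (v + v_o)/(v + v_s).
f' = 26.9 × (345 + 37.9)/(345 + 33) = 26.9 × 382.9/378 ≈ 27.2 Hz.

27.2 Hz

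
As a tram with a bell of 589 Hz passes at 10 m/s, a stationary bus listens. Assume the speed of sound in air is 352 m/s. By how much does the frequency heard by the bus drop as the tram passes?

Approaching: f₁ = f · v/(v − v_s) = 589 × 352/342 ≈ 606.2 Hz.
Receding: f₂ = f · v/(v + v_s) = 589 × 352/362 ≈ 572.7 Hz.
Drop: f₁ − f₂ = 2f·v·v_s/(v² − v_s²) = 2 × 589 × 352 × 10/(352² − 10²) ≈ 33.5 Hz.

33.5 Hz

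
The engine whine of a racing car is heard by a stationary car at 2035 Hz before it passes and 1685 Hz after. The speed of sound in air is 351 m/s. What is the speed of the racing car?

f₁/f₂ = (v + v_s)/(v − v_s), so v_s = v · (f₁ − f₂)/(f₁ + f₂).
v_s = 351 × (2035 − 1685)/(2035 + 1685) = 351 × 350/3720 ≈ 33 m/s.

33 m/s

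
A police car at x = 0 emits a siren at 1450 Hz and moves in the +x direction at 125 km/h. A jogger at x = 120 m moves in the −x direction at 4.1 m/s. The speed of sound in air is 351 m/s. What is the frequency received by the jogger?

125 km/h = 34.72 m/s.
The observer lies on the +x side, so the source is heading toward the observer and the observer is heading toward the source.
With source approaching and observer approaching, f' = f · (v + v_o)/(v − v_s).
f' = 1450 × (351 + 4.1)/(351 − 34.72) = 1450 × 355.1/316.28 ≈ 1628 Hz.

1628 Hz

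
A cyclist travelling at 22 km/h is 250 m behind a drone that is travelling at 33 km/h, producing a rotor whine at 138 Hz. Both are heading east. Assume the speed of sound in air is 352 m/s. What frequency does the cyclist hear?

33 km/h = 9.167 m/s; 22 km/h = 6.111 m/s.
The cyclist is behind, so the drone is moving away from it while the cyclist is moving toward the drone.
With source receding and observer approaching, f' = f · (v + v_o)/(v + v_s).
f' = 138 × (352 + 6.111)/(352 + 9.167) = 138 × 358.11/361.17 ≈ 137 Hz.

137 Hz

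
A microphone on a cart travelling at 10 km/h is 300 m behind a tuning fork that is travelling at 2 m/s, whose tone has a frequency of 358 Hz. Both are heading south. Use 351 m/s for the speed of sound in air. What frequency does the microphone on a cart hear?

10 km/h = 2.778 m/s.
The microphone on a cart is behind, so the tuning fork is moving away from it while the microphone on a cart is moving toward the tuning fork.
General Doppler shift: f' = f · (v + v_o)/(v + v_s).
f' = 358 × (351 + 2.778)/(351 + 2) = 358 × 353.78/353 ≈ 359 Hz.

359 Hz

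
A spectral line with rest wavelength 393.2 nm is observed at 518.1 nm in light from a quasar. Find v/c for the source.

λ'/λ₀ = 1.3177 > 1 (redshift), so the source is receding.
λ'/λ₀ = √((1 + β)/(1 − β)) for a receding source ⇒ β = (r² − 1)/(r² + 1) with r = λ'/λ₀.
β = (1.7362 − 1)/(1.7362 + 1) ≈ 0.269.

0.269c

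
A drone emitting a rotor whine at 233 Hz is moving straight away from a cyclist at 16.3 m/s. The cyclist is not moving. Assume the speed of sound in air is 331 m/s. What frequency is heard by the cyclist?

222 Hz

Moving source, stationary observer: f' = f · v/(v + v_s) since the source is receding.
f' = 233 × 331/(331 + 16.3) = 233 × 331/347.3 ≈ 222 Hz.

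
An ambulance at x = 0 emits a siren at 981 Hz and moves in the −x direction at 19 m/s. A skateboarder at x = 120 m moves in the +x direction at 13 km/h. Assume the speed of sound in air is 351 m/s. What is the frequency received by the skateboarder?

921 Hz

13 km/h = 3.611 m/s.
The observer lies on the +x side, so the source is heading away from the observer and the observer is heading away from the source.
General Doppler shift: f' = f · (v − v_o)/(v + v_s).
f' = 981 × (351 − 3.611)/(351 + 19) = 981 × 347.39/370 ≈ 921 Hz.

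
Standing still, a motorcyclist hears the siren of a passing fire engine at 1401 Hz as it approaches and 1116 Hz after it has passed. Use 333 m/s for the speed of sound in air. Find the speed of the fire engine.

38 m/s

f₁/f₂ = (v + v_s)/(v − v_s), so v_s = v · (f₁ − f₂)/(f₁ + f₂).
v_s = 333 × (1401 − 1116)/(1401 + 1116) = 333 × 285/2517 ≈ 38 m/s.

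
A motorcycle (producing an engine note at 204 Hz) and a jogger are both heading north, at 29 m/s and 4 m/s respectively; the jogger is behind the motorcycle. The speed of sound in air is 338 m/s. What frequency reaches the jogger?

190 Hz

The jogger is behind, so the motorcycle is moving away from it while the jogger is moving toward the motorcycle.
Both move, so f' = f · (v + v_o)/(v + v_s).
f' = 204 × (338 + 4)/(338 + 29) = 204 × 342/367 ≈ 190 Hz.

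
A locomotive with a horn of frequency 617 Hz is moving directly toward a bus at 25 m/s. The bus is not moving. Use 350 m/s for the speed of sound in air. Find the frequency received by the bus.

664 Hz

With the source moving toward a stationary observer, f' = f · v/(v − v_s).
f' = 617 × 350/(350 − 25) = 617 × 350/325 ≈ 664 Hz.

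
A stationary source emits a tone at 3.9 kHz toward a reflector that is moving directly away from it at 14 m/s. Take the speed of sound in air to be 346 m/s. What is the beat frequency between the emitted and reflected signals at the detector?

At the reflector (a moving observer), f₁ = f₀ · (v − u)/v = 3.9 × 332/346 ≈ 3.742 kHz.
On reflection it acts as a source moving away from the stationary detector: f₂ = f₁ · v/(v + u) = 3.742 × 346/360 ≈ 3.597 kHz.
Equivalently f₂ = f₀ · (v − u)/(v + u).
Beat frequency (with f₀ = 3900 Hz): |f₂ − f₀| = 2u·f₀/(v + u) = 2 × 14 × 3900/360 ≈ 303 Hz.

303 Hz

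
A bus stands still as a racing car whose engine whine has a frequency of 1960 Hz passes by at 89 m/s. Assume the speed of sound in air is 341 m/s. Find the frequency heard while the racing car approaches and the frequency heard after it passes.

Approaching: f₁ = f · v/(v − v_s) = 1960 × 341/252 ≈ 2652 Hz.
Receding: f₂ = f · v/(v + v_s) = 1960 × 341/430 ≈ 1554 Hz.

2652 Hz approaching; 1554 Hz receding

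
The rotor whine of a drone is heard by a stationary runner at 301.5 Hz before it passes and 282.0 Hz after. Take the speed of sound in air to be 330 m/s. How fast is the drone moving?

f₁/f₂ = (v + v_s)/(v − v_s), so v_s = v · (f₁ − f₂)/(f₁ + f₂).
v_s = 330 × (301.5 − 282.0)/(301.5 + 282.0) = 330 × 19.5/583.5 ≈ 11.0 m/s.

11.0 m/s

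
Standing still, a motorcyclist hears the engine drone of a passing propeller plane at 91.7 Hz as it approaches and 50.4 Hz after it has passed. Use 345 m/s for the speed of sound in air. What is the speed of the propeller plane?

f₁/f₂ = (v + v_s)/(v − v_s), so v_s = v · (f₁ − f₂)/(f₁ + f₂).
v_s = 345 × (91.7 − 50.4)/(91.7 + 50.4) = 345 × 41.3/142.1 ≈ 100 m/s.

100 m/s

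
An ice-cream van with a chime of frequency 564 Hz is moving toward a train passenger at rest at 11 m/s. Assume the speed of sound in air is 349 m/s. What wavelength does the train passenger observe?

59.9 cm

Moving source, stationary observer: f' = f · v/(v − v_s) since the source is approaching.
f' = 564 × 349/(349 − 11) ≈ 582 Hz.
λ' = v/f' = 349/582.355 ≈ 59.9 cm.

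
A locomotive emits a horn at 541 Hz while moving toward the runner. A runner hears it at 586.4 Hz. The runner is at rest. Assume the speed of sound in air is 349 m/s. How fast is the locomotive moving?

f' = f · v/(v − v_s) ⇒ v_s = v · |1 − f/f'|.
v_s = 349 × |1 − 541/586.4| = 349 × 0.07742 ≈ 27 m/s.

27 m/s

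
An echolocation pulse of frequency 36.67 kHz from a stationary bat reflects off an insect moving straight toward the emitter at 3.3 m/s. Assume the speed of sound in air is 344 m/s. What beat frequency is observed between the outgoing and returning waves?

710 Hz

At the insect (a moving observer), f₁ = f₀ · (v + u)/v = 36.67 × 347.3/344 ≈ 37.022 kHz.
On reflection it acts as a source moving toward the stationary detector: f₂ = f₁ · v/(v − u) = 37.022 × 344/340.7 ≈ 37.380 kHz.
Equivalently f₂ = f₀ · (v + u)/(v − u).
Beat frequency (with f₀ = 36670 Hz): |f₂ − f₀| = 2u·f₀/(v − u) = 2 × 3.3 × 36670/340.7 ≈ 710 Hz.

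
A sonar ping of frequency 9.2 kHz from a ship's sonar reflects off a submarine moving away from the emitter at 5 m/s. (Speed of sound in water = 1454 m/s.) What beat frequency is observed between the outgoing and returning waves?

63 Hz

At the submarine (a moving observer), f₁ = f₀ · (v − u)/v = 9.2 × 1449/1454 ≈ 9.1684 kHz.
On reflection it acts as a source moving away from the stationary detector: f₂ = f₁ · v/(v + u) = 9.1684 × 1454/1459 ≈ 9.1369 kHz.
Equivalently f₂ = f₀ · (v − u)/(v + u).
Beat frequency (with f₀ = 9200 Hz): |f₂ − f₀| = 2u·f₀/(v + u) = 2 × 5 × 9200/1459 ≈ 63 Hz.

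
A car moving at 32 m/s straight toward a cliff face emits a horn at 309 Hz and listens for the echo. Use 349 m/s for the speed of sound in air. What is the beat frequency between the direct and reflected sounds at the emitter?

The cliff face receives the sound from a moving source: f₁ = f₀ · v/(v − v_e) = 309 × 349/317 ≈ 340.2 Hz.
On the return leg the car is a moving observer: f₂ = f₁ · (v + v_e)/v = 340.2 × 381/349 ≈ 371.4 Hz.
Beat against the emitted tone: |f₂ − f₀| = 2v_e·f₀/(v − v_e) = 2 × 32 × 309/317 ≈ 62 Hz.

62 Hz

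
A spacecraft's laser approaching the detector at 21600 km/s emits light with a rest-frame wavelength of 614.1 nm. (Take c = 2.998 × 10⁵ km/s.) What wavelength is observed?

571.3 nm

β = v/c = 21600/299800 = 0.0720.
Relativistic Doppler for wavelength: λ' = λ₀ · √((1 − β)/(1 + β)).
λ' = 614.1 × √(0.9280/1.0720) = 614.1 × 0.93037 ≈ 571.3 nm.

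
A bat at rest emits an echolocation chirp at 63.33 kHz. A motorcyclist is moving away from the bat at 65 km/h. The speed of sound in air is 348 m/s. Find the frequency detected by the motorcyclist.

60.0 kHz

65 km/h = 18.06 m/s.
Only the observer moves, away from the source, so f' = f · (v − v_o)/v.
f' = 63.33 × (348 − 18.06)/348 = 63.33 × 329.94/348 ≈ 60.0 kHz.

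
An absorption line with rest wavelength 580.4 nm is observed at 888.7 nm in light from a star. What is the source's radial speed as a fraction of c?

λ'/λ₀ = 1.5312 > 1 (redshift), so the source is receding.
λ'/λ₀ = √((1 + β)/(1 − β)) for a receding source ⇒ β = (r² − 1)/(r² + 1) with r = λ'/λ₀.
β = (2.3445 − 1)/(2.3445 + 1) ≈ 0.402.

0.402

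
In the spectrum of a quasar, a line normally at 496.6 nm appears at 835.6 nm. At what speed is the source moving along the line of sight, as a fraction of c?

λ'/λ₀ = 1.6826 > 1 (redshift), so the source is receding.
λ'/λ₀ = √((1 + β)/(1 − β)) for a receding source ⇒ β = (r² − 1)/(r² + 1) with r = λ'/λ₀.
β = (2.8313 − 1)/(2.8313 + 1) ≈ 0.478.

0.478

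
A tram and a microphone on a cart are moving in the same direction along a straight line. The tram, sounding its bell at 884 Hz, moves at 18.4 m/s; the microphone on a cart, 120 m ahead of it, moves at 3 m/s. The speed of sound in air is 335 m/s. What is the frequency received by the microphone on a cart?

927 Hz

The microphone on a cart is ahead, so the tram is moving toward it while the microphone on a cart is moving away from the tram.
Both move, so f' = f · (v − v_o)/(v − v_s).
f' = 884 × (335 − 3)/(335 − 18.4) = 884 × 332/316.6 ≈ 927 Hz.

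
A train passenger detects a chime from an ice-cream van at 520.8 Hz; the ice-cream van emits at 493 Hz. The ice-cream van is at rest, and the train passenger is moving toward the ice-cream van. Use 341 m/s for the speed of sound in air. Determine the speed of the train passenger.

19.2 m/s

f' = f · (v + v_o)/v ⇒ v_o = v · |f'/f − 1|.
v_o = 341 × |520.8/493 − 1| = 341 × 0.05639 ≈ 19.2 m/s.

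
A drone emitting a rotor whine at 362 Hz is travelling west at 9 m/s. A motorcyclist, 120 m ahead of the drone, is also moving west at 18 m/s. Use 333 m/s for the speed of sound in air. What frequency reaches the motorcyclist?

The motorcyclist is ahead, so the drone is moving toward it while the motorcyclist is moving away from the drone.
Both move, so f' = f · (v − v_o)/(v − v_s).
f' = 362 × (333 − 18)/(333 − 9) = 362 × 315/324 ≈ 352 Hz.

352 Hz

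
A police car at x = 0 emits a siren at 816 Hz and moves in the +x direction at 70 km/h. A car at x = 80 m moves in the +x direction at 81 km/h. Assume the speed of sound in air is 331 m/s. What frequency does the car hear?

70 km/h = 19.44 m/s; 81 km/h = 22.5 m/s.
The observer lies on the +x side, so the source is heading toward the observer and the observer is heading away from the source.
Both move, so f' = f · (v − v_o)/(v − v_s).
f' = 816 × (331 − 22.5)/(331 − 19.44) = 816 × 308.5/311.56 ≈ 808 Hz.

808 Hz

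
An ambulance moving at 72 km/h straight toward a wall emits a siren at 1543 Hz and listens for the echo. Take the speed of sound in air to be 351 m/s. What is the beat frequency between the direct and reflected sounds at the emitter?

186 Hz

72 km/h = 20 m/s.
The wall receives the sound from a moving source: f₁ = f₀ · v/(v − v_e) = 1543 × 351/331 ≈ 1636.2 Hz.
On the return leg the ambulance is a moving observer: f₂ = f₁ · (v + v_e)/v = 1636.2 × 371/351 ≈ 1729.5 Hz.
Equivalently f₂ = f₀ · (v + v_e)/(v − v_e).
Beat against the emitted tone: |f₂ − f₀| = 2v_e·f₀/(v − v_e) = 2 × 20 × 1543/331 ≈ 186 Hz.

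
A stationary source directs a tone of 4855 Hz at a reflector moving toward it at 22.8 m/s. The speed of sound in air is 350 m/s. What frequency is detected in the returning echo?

The reflector first receives the wave as a moving observer: f₁ = f₀ · (v + u)/v = 4855 × (350 + 22.8)/350 ≈ 5171 Hz.
The reflection then acts as a moving source: f₂ = f₁ · v/(v − u) ≈ 5532 Hz.
Equivalently f₂ = f₀ · (v + u)/(v − u).

5532 Hz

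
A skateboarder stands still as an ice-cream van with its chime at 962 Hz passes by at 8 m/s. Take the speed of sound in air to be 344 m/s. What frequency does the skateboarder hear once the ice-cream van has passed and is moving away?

940 Hz

Receding: f₂ = f · v/(v + v_s) = 962 × 344/352 ≈ 940 Hz.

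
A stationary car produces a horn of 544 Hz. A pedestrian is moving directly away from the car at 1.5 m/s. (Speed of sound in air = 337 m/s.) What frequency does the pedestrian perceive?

Only the observer moves, away from the source, so f' = f · (v − v_o)/v.
f' = 544 × (337 − 1.5)/337 = 544 × 335.5/337 ≈ 542 Hz.

542 Hz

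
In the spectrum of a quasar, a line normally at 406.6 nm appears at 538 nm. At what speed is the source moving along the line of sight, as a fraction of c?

0.273c

λ'/λ₀ = 1.3232 > 1 (redshift), so the source is receding.
λ'/λ₀ = √((1 + β)/(1 − β)) for a receding source ⇒ β = (r² − 1)/(r² + 1) with r = λ'/λ₀.
β = (1.7508 − 1)/(1.7508 + 1) ≈ 0.273.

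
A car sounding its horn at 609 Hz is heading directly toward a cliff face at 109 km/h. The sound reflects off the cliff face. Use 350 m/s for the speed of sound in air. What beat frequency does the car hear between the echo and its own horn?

109 km/h = 30.28 m/s.
The cliff face receives the sound from a moving source: f₁ = f₀ · v/(v − v_e) = 609 × 350/319.72 ≈ 666.7 Hz.
On the return leg the car is a moving observer: f₂ = f₁ · (v + v_e)/v = 666.7 × 380.28/350 ≈ 724.3 Hz.
Beat against the emitted tone: |f₂ − f₀| = 2v_e·f₀/(v − v_e) = 2 × 30.28 × 609/319.72 ≈ 115 Hz.

115 Hz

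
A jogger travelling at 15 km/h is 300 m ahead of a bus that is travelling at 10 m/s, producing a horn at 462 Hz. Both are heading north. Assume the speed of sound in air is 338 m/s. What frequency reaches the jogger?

15 km/h = 4.167 m/s.
The jogger is ahead, so the bus is moving toward it while the jogger is moving away from the bus.
Both move, so f' = f · (v − v_o)/(v − v_s).
f' = 462 × (338 − 4.167)/(338 − 10) = 462 × 333.83/328 ≈ 470 Hz.

470 Hz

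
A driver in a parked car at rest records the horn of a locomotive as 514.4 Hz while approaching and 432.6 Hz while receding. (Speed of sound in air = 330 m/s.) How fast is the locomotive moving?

f₁/f₂ = (v + v_s)/(v − v_s), so v_s = v · (f₁ − f₂)/(f₁ + f₂).
v_s = 330 × (514.4 − 432.6)/(514.4 + 432.6) = 330 × 81.8/947.0 ≈ 29 m/s.

29 m/s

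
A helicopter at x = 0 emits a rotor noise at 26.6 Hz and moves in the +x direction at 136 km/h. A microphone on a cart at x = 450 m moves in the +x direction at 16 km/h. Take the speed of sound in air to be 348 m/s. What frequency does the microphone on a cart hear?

136 km/h = 37.78 m/s; 16 km/h = 4.444 m/s.
The observer lies on the +x side, so the source is heading toward the observer and the observer is heading away from the source.
General Doppler shift: f' = f · (v − v_o)/(v − v_s).
f' = 26.6 × (348 − 4.444)/(348 − 37.78) = 26.6 × 343.56/310.22 ≈ 29.5 Hz.

29.5 Hz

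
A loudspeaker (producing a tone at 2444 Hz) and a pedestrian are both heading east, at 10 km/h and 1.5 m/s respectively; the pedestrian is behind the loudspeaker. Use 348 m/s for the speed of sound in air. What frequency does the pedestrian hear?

2435 Hz

10 km/h = 2.778 m/s.
The pedestrian is behind, so the loudspeaker is moving away from it while the pedestrian is moving toward the loudspeaker.
Both move, so f' = f · (v + v_o)/(v + v_s).
f' = 2444 × (348 + 1.5)/(348 + 2.778) = 2444 × 349.5/350.78 ≈ 2435 Hz.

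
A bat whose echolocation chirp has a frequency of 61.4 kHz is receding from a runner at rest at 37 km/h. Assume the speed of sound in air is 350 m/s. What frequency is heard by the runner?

37 km/h = 10.28 m/s.
Moving source, stationary observer: f' = f · v/(v + v_s) since the source is receding.
f' = 61.4 × 350/(350 + 10.28) = 61.4 × 350/360.3 ≈ 59.6 kHz.

59.6 kHz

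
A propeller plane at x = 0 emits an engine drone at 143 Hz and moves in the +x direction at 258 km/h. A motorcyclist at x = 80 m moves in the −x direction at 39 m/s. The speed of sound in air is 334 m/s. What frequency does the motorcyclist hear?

203 Hz

258 km/h = 71.67 m/s.
The observer lies on the +x side, so the source is heading toward the observer and the observer is heading toward the source.
With source approaching and observer approaching, f' = f · (v + v_o)/(v − v_s).
f' = 143 × (334 + 39)/(334 − 71.67) = 143 × 373/262.33 ≈ 203 Hz.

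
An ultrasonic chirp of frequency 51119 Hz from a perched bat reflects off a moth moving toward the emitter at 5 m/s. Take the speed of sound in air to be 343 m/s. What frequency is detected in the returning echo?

At the moth (a moving observer), f₁ = f₀ · (v + u)/v = 51119 × 348/343 ≈ 51864 Hz.
The reflection then acts as a moving source: f₂ = f₁ · v/(v − u) ≈ 52631 Hz.
Equivalently f₂ = f₀ · (v + u)/(v − u).

52631 Hz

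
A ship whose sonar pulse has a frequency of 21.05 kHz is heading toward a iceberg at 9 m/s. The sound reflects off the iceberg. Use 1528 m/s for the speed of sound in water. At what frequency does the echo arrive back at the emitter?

21.3 kHz

The iceberg receives the sound from a moving source: f₁ = f₀ · v/(v − v_e) = 21.05 × 1528/1519 ≈ 21.2 kHz.
On the return leg the ship is a moving observer: f₂ = f₁ · (v + v_e)/v = 21.2 × 1537/1528 ≈ 21.3 kHz.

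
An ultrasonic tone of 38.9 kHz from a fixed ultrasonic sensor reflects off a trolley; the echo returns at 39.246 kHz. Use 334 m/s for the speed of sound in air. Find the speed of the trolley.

1.48 m/s

Double Doppler shift off a moving reflector: f₂ = f₀ · (v + u)/(v − u) (u > 0 toward emitter).
Rearranging, u = v · (f₂ − f₀)/(f₂ + f₀) = 334 × 0.346/78.146 ≈ 1.48 m/s.
So the trolley is moving at 1.48 m/s toward the emitter.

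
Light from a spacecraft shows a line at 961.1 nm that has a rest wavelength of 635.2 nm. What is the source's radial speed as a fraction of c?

0.392c

λ'/λ₀ = 1.5131 > 1 (redshift), so the source is receding.
λ'/λ₀ = √((1 + β)/(1 − β)) for a receding source ⇒ β = (r² − 1)/(r² + 1) with r = λ'/λ₀.
β = (2.2894 − 1)/(2.2894 + 1) ≈ 0.392.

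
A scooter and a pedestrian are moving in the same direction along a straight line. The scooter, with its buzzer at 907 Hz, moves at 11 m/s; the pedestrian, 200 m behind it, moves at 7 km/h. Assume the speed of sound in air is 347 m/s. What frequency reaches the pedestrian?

7 km/h = 1.944 m/s.
The pedestrian is behind, so the scooter is moving away from it while the pedestrian is moving toward the scooter.
Both move, so f' = f · (v + v_o)/(v + v_s).
f' = 907 × (347 + 1.944)/(347 + 11) = 907 × 348.94/358 ≈ 884 Hz.

884 Hz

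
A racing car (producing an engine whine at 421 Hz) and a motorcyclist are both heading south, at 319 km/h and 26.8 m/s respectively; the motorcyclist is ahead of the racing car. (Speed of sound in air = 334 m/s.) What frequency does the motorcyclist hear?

527 Hz

319 km/h = 88.61 m/s.
The motorcyclist is ahead, so the racing car is moving toward it while the motorcyclist is moving away from the racing car.
General Doppler shift: f' = f · (v − v_o)/(v − v_s).
f' = 421 × (334 − 26.8)/(334 − 88.61) = 421 × 307.2/245.39 ≈ 527 Hz.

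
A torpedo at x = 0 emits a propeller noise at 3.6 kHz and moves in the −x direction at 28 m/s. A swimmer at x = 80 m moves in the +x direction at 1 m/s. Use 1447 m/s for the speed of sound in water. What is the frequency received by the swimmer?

3.53 kHz

The observer lies on the +x side, so the source is heading away from the observer and the observer is heading away from the source.
General Doppler shift: f' = f · (v − v_o)/(v + v_s).
f' = 3.6 × (1447 − 1)/(1447 + 28) = 3.6 × 1446/1475 ≈ 3.53 kHz.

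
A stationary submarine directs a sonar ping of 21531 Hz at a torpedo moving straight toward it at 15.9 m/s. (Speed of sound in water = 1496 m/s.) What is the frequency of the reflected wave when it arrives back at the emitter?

At the torpedo (a moving observer), f₁ = f₀ · (v + u)/v = 21531 × 1511.9/1496 ≈ 21760 Hz.
The reflection then acts as a moving source: f₂ = f₁ · v/(v − u) ≈ 21994 Hz.

21994 Hz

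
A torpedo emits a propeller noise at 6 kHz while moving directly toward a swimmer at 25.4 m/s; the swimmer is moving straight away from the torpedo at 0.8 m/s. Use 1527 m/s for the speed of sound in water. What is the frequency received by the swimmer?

General Doppler shift: f' = f · (v − v_o)/(v − v_s).
f' = 6 × (1527 − 0.8)/(1527 − 25.4) = 6 × 1526.2/1501.6 ≈ 6.10 kHz.

6.10 kHz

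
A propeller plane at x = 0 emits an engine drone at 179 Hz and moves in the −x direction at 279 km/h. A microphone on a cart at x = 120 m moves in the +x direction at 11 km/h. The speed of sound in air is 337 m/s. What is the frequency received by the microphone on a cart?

279 km/h = 77.5 m/s; 11 km/h = 3.056 m/s.
The observer lies on the +x side, so the source is heading away from the observer and the observer is heading away from the source.
With source receding and observer receding, f' = f · (v − v_o)/(v + v_s).
f' = 179 × (337 − 3.056)/(337 + 77.5) = 179 × 333.94/414.5 ≈ 144 Hz.

144 Hz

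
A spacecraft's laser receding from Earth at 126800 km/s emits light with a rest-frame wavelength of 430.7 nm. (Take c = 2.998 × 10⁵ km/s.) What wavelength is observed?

676.3 nm

β = v/c = 126800/299800 = 0.4229.
Relativistic Doppler for wavelength: λ' = λ₀ · √((1 + β)/(1 − β)).
λ' = 430.7 × √(1.4229/0.5771) = 430.7 × 1.57032 ≈ 676.3 nm.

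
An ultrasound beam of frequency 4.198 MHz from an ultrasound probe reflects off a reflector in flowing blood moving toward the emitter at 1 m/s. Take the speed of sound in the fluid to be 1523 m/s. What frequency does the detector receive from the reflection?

The reflector in flowing blood first receives the wave as a moving observer: f₁ = f₀ · (v + u)/v = 4.198 × (1523 + 1)/1523 ≈ 4.201 MHz.
The reflection then acts as a moving source: f₂ = f₁ · v/(v − u) ≈ 4.204 MHz.
Equivalently f₂ = f₀ · (v + u)/(v − u).

4.204 MHz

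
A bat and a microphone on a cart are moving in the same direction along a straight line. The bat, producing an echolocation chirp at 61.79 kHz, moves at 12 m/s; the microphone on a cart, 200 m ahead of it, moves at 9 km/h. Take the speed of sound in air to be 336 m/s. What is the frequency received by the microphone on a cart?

63.6 kHz

9 km/h = 2.5 m/s.
The microphone on a cart is ahead, so the bat is moving toward it while the microphone on a cart is moving away from the bat.
Both move, so f' = f · (v − v_o)/(v − v_s).
f' = 61.79 × (336 − 2.5)/(336 − 12) = 61.79 × 333.5/324 ≈ 63.6 kHz.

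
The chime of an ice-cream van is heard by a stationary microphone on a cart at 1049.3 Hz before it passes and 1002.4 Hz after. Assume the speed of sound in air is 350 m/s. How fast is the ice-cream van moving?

8.0 m/s

f₁/f₂ = (v + v_s)/(v − v_s), so v_s = v · (f₁ − f₂)/(f₁ + f₂).
v_s = 350 × (1049.3 − 1002.4)/(1049.3 + 1002.4) = 350 × 46.9/2051.7 ≈ 8.0 m/s.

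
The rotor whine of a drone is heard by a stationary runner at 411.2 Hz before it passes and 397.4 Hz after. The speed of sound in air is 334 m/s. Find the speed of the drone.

f₁/f₂ = (v + v_s)/(v − v_s), so v_s = v · (f₁ − f₂)/(f₁ + f₂).
v_s = 334 × (411.2 − 397.4)/(411.2 + 397.4) = 334 × 13.8/808.6 ≈ 5.7 m/s.

5.7 m/s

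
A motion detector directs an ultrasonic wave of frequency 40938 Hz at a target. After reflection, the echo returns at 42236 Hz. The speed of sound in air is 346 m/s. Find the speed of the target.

5.4 m/s

Double Doppler shift off a moving reflector: f₂ = f₀ · (v + u)/(v − u) (u > 0 toward emitter).
Rearranging, u = v · (f₂ − f₀)/(f₂ + f₀) = 346 × 1298/83174 ≈ 5.4 m/s.
So the target is moving at 5.4 m/s toward the emitter.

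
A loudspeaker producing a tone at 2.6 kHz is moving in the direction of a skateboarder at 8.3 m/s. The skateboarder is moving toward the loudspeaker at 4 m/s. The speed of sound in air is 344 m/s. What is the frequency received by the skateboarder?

General Doppler shift: f' = f · (v + v_o)/(v − v_s).
f' = 2.6 × (344 + 4)/(344 − 8.3) = 2.6 × 348/335.7 ≈ 2.70 kHz.

2.70 kHz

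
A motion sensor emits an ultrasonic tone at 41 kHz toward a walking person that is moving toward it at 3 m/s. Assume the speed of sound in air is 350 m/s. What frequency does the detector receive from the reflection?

41.7 kHz

The walking person first receives the wave as a moving observer: f₁ = f₀ · (v + u)/v = 41 × (350 + 3)/350 ≈ 41.4 kHz.
On reflection it acts as a source moving toward the stationary detector: f₂ = f₁ · v/(v − u) = 41.4 × 350/347 ≈ 41.7 kHz.
Equivalently f₂ = f₀ · (v + u)/(v − u).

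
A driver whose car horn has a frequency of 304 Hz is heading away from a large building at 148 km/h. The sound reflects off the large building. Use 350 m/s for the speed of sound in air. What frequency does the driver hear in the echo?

148 km/h = 41.11 m/s.
The large building receives the sound from a moving source: f₁ = f₀ · v/(v + v_e) = 304 × 350/391.11 ≈ 272 Hz.
On the return leg the driver is a moving observer: f₂ = f₁ · (v − v_e)/v = 272 × 308.89/350 ≈ 240 Hz.
Equivalently f₂ = f₀ · (v − v_e)/(v + v_e).

240 Hz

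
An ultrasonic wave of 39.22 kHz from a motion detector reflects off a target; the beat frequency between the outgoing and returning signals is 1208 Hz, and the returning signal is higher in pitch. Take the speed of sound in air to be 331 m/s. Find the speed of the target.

Double Doppler shift off a moving reflector: f₂ = f₀ · (v + u)/(v − u) (u > 0 toward emitter).
Returning signal is higher, so f₂ = f₀ + Δf = 39220 + 1208 = 40428 Hz.
Rearranging, u = v · (f₂ − f₀)/(f₂ + f₀) = 331 × 1208/79648 ≈ 5.0 m/s.
So the target is moving at 5.0 m/s toward the emitter.

5.0 m/s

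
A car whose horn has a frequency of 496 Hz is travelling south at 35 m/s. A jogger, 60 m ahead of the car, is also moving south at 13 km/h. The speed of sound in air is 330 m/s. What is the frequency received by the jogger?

13 km/h = 3.611 m/s.
The jogger is ahead, so the car is moving toward it while the jogger is moving away from the car.
With source approaching and observer receding, f' = f · (v − v_o)/(v − v_s).
f' = 496 × (330 − 3.611)/(330 − 35) = 496 × 326.39/295 ≈ 549 Hz.

549 Hz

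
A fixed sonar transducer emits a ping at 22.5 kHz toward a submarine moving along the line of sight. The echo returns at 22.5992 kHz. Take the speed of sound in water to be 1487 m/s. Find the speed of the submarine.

Double Doppler shift off a moving reflector: f₂ = f₀ · (v + u)/(v − u) (u > 0 toward emitter).
Rearranging, u = v · (f₂ − f₀)/(f₂ + f₀) = 1487 × 0.0992/45.0992 ≈ 3.3 m/s.
So the submarine is moving at 3.3 m/s toward the emitter.

3.3 m/s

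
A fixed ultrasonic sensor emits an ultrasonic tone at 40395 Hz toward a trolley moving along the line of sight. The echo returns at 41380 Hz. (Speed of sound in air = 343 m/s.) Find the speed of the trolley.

4.1 m/s

Double Doppler shift off a moving reflector: f₂ = f₀ · (v + u)/(v − u) (u > 0 toward emitter).
Rearranging, u = v · (f₂ − f₀)/(f₂ + f₀) = 343 × 985/81775 ≈ 4.1 m/s.
So the trolley is moving at 4.1 m/s toward the emitter.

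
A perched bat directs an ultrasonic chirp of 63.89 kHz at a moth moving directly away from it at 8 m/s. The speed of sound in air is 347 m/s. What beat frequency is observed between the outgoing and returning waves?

2880 Hz

The moth first receives the wave as a moving observer: f₁ = f₀ · (v − u)/v = 63.89 × (347 − 8)/347 ≈ 62.42 kHz.
The reflection then acts as a moving source: f₂ = f₁ · v/(v + u) ≈ 61.01 kHz.
Beat frequency (with f₀ = 63890 Hz): |f₂ − f₀| = 2u·f₀/(v + u) = 2 × 8 × 63890/355 ≈ 2880 Hz.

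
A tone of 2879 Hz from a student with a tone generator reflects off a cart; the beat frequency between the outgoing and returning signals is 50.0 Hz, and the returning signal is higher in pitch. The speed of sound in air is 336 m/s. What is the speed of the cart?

2.89 m/s

Double Doppler shift off a moving reflector: f₂ = f₀ · (v + u)/(v − u) (u > 0 toward emitter).
Returning signal is higher, so f₂ = f₀ + Δf = 2879 + 50 = 2929 Hz.
Rearranging, u = v · (f₂ − f₀)/(f₂ + f₀) = 336 × 50/5808 ≈ 2.89 m/s.
So the cart is moving at 2.89 m/s toward the emitter.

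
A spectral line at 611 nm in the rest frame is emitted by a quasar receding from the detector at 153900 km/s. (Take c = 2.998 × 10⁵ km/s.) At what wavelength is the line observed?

β = v/c = 153900/299800 = 0.5133.
Relativistic Doppler for wavelength: λ' = λ₀ · √((1 + β)/(1 − β)).
λ' = 611 × √(1.5133/0.4867) = 611 × 1.76342 ≈ 1077.5 nm.

1077.5 nm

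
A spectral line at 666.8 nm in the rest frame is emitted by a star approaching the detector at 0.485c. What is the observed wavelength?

Relativistic Doppler for wavelength: λ' = λ₀ · √((1 − β)/(1 + β)).
λ' = 666.8 × √(0.5150/1.4850) = 666.8 × 0.58890 ≈ 392.7 nm.

392.7 nm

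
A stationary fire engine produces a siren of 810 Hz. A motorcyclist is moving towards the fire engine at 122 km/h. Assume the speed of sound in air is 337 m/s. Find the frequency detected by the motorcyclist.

122 km/h = 33.89 m/s.
Only the observer moves, toward the source, so f' = f · (v + v_o)/v.
f' = 810 × (337 + 33.89)/337 = 810 × 370.89/337 ≈ 891 Hz.

891 Hz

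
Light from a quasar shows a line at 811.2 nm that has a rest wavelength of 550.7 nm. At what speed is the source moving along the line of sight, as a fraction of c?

0.369c

λ'/λ₀ = 1.4730 > 1 (redshift), so the source is receding.
λ'/λ₀ = √((1 + β)/(1 − β)) for a receding source ⇒ β = (r² − 1)/(r² + 1) with r = λ'/λ₀.
β = (2.1698 − 1)/(2.1698 + 1) ≈ 0.369.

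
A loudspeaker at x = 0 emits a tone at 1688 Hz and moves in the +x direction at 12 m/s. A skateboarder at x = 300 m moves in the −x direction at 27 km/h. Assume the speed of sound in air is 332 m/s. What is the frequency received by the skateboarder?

1791 Hz

27 km/h = 7.5 m/s.
The observer lies on the +x side, so the source is heading toward the observer and the observer is heading toward the source.
Both move, so f' = f · (v + v_o)/(v − v_s).
f' = 1688 × (332 + 7.5)/(332 − 12) = 1688 × 339.5/320 ≈ 1791 Hz.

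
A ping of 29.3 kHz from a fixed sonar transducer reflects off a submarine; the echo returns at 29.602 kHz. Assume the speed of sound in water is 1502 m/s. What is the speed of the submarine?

Double Doppler shift off a moving reflector: f₂ = f₀ · (v + u)/(v − u) (u > 0 toward emitter).
Rearranging, u = v · (f₂ − f₀)/(f₂ + f₀) = 1502 × 0.302/58.902 ≈ 7.7 m/s.
So the submarine is moving at 7.7 m/s toward the emitter.

7.7 m/s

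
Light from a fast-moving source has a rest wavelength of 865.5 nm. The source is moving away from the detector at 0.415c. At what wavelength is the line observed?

Relativistic Doppler for wavelength: λ' = λ₀ · √((1 + β)/(1 − β)).
λ' = 865.5 × √(1.4150/0.5850) = 865.5 × 1.55525 ≈ 1346.1 nm.

1346.1 nm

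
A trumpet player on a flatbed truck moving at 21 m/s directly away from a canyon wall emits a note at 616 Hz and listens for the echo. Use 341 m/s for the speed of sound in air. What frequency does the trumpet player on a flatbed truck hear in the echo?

The canyon wall receives the sound from a moving source: f₁ = f₀ · v/(v + v_e) = 616 × 341/362 ≈ 580 Hz.
On the return leg the trumpet player on a flatbed truck is a moving observer: f₂ = f₁ · (v − v_e)/v = 580 × 320/341 ≈ 545 Hz.

545 Hz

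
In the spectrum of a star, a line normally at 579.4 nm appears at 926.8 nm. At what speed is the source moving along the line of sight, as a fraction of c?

λ'/λ₀ = 1.5996 > 1 (redshift), so the source is receding.
λ'/λ₀ = √((1 + β)/(1 − β)) for a receding source ⇒ β = (r² − 1)/(r² + 1) with r = λ'/λ₀.
β = (2.5587 − 1)/(2.5587 + 1) ≈ 0.438.

0.438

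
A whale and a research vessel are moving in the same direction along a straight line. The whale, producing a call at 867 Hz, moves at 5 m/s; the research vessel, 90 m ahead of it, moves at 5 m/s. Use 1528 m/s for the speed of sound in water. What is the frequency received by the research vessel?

867 Hz

The research vessel is ahead, so the whale is moving toward it while the research vessel is moving away from the whale.
With source approaching and observer receding, f' = f · (v − v_o)/(v − v_s).
f' = 867 × (1528 − 5)/(1528 − 5) = 867 × 1523/1523 ≈ 867 Hz.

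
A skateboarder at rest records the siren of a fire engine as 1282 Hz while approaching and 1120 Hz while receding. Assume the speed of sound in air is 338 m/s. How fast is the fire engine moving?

22.8 m/s

f₁/f₂ = (v + v_s)/(v − v_s), so v_s = v · (f₁ − f₂)/(f₁ + f₂).
v_s = 338 × (1282 − 1120)/(1282 + 1120) = 338 × 162/2402 ≈ 22.8 m/s.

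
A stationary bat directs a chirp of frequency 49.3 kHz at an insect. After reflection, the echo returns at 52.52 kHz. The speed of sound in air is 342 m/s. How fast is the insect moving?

Double Doppler shift off a moving reflector: f₂ = f₀ · (v + u)/(v − u) (u > 0 toward emitter).
Rearranging, u = v · (f₂ − f₀)/(f₂ + f₀) = 342 × 3.22/101.82 ≈ 10.8 m/s.
So the insect is moving at 10.8 m/s toward the emitter.

10.8 m/s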